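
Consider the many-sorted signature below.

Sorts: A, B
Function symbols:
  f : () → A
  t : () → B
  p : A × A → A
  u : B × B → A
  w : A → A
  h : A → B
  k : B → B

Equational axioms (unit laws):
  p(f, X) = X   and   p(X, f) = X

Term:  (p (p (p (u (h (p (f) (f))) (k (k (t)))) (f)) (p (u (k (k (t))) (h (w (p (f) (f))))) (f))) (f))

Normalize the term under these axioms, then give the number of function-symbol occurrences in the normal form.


1. (p (p (p (u (h (p (f) (f))) (k (k (t)))) (f)) (p (u (k (k (t))) (h (w (p (f) (f))))) (f))) (f))  →  (p (p (u (h (p (f) (f))) (k (k (t)))) (f)) (p (u (k (k (t))) (h (w (p (f) (f))))) (f)))
2. (p (p (u (h (p (f) (f))) (k (k (t)))) (f)) (p (u (k (k (t))) (h (w (p (f) (f))))) (f)))  →  (p (u (h (p (f) (f))) (k (k (t)))) (p (u (k (k (t))) (h (w (p (f) (f))))) (f)))
3. (p (u (h (p (f) (f))) (k (k (t)))) (p (u (k (k (t))) (h (w (p (f) (f))))) (f)))  →  (p (u (h (f)) (k (k (t)))) (p (u (k (k (t))) (h (w (p (f) (f))))) (f)))
4. (p (u (h (f)) (k (k (t)))) (p (u (k (k (t))) (h (w (p (f) (f))))) (f)))  →  (p (u (h (f)) (k (k (t)))) (u (k (k (t))) (h (w (p (f) (f))))))
5. (p (u (h (f)) (k (k (t)))) (u (k (k (t))) (h (w (p (f) (f))))))  →  (p (u (h (f)) (k (k (t)))) (u (k (k (t))) (h (w (f)))))
normal form: (p (u (h (f)) (k (k (t)))) (u (k (k (t))) (h (w (f)))))

size = 14


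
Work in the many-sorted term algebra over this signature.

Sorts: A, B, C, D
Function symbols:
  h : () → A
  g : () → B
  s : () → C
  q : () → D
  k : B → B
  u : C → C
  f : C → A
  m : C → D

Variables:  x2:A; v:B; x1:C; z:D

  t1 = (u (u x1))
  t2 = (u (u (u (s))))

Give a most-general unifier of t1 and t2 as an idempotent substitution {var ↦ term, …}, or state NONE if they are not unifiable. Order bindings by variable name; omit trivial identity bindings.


{x1 ↦ (u (s))}


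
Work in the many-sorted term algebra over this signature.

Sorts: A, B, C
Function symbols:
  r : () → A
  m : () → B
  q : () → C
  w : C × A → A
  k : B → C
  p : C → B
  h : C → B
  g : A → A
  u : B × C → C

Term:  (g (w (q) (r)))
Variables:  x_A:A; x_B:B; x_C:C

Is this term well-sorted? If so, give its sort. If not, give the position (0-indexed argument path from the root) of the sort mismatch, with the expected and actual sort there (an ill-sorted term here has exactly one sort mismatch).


    (q) : C
    (r) : A
  (w (q) (r)) : A
(g (w (q) (r))) : A

well-sorted; sort = A


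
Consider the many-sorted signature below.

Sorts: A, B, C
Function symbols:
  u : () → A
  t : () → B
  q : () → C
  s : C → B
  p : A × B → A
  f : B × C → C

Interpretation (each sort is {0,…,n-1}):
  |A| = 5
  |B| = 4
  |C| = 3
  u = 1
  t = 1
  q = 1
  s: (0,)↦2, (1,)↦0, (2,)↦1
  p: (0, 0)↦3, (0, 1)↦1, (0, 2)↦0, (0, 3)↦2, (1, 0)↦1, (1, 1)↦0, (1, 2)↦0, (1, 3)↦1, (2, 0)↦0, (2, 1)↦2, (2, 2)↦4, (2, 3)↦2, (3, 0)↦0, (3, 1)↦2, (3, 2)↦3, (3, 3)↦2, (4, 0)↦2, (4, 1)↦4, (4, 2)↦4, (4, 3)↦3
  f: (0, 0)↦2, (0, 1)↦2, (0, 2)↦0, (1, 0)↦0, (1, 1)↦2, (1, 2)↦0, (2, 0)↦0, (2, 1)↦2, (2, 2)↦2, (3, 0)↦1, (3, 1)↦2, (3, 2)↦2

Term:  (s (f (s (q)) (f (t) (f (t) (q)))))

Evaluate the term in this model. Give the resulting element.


  q = 1
  (s (q)) = s(1,) = 0
  t = 1
  t = 1
  q = 1
  (f (t) (q)) = f(1, 1) = 2
  (f (t) (f (t) (q))) = f(1, 2) = 0
  (f (s (q)) (f (t) (f (t) (q)))) = f(0, 0) = 2
  (s (f (s (q)) (f (t) (f (t) (q))))) = s(2,) = 1

value = 1


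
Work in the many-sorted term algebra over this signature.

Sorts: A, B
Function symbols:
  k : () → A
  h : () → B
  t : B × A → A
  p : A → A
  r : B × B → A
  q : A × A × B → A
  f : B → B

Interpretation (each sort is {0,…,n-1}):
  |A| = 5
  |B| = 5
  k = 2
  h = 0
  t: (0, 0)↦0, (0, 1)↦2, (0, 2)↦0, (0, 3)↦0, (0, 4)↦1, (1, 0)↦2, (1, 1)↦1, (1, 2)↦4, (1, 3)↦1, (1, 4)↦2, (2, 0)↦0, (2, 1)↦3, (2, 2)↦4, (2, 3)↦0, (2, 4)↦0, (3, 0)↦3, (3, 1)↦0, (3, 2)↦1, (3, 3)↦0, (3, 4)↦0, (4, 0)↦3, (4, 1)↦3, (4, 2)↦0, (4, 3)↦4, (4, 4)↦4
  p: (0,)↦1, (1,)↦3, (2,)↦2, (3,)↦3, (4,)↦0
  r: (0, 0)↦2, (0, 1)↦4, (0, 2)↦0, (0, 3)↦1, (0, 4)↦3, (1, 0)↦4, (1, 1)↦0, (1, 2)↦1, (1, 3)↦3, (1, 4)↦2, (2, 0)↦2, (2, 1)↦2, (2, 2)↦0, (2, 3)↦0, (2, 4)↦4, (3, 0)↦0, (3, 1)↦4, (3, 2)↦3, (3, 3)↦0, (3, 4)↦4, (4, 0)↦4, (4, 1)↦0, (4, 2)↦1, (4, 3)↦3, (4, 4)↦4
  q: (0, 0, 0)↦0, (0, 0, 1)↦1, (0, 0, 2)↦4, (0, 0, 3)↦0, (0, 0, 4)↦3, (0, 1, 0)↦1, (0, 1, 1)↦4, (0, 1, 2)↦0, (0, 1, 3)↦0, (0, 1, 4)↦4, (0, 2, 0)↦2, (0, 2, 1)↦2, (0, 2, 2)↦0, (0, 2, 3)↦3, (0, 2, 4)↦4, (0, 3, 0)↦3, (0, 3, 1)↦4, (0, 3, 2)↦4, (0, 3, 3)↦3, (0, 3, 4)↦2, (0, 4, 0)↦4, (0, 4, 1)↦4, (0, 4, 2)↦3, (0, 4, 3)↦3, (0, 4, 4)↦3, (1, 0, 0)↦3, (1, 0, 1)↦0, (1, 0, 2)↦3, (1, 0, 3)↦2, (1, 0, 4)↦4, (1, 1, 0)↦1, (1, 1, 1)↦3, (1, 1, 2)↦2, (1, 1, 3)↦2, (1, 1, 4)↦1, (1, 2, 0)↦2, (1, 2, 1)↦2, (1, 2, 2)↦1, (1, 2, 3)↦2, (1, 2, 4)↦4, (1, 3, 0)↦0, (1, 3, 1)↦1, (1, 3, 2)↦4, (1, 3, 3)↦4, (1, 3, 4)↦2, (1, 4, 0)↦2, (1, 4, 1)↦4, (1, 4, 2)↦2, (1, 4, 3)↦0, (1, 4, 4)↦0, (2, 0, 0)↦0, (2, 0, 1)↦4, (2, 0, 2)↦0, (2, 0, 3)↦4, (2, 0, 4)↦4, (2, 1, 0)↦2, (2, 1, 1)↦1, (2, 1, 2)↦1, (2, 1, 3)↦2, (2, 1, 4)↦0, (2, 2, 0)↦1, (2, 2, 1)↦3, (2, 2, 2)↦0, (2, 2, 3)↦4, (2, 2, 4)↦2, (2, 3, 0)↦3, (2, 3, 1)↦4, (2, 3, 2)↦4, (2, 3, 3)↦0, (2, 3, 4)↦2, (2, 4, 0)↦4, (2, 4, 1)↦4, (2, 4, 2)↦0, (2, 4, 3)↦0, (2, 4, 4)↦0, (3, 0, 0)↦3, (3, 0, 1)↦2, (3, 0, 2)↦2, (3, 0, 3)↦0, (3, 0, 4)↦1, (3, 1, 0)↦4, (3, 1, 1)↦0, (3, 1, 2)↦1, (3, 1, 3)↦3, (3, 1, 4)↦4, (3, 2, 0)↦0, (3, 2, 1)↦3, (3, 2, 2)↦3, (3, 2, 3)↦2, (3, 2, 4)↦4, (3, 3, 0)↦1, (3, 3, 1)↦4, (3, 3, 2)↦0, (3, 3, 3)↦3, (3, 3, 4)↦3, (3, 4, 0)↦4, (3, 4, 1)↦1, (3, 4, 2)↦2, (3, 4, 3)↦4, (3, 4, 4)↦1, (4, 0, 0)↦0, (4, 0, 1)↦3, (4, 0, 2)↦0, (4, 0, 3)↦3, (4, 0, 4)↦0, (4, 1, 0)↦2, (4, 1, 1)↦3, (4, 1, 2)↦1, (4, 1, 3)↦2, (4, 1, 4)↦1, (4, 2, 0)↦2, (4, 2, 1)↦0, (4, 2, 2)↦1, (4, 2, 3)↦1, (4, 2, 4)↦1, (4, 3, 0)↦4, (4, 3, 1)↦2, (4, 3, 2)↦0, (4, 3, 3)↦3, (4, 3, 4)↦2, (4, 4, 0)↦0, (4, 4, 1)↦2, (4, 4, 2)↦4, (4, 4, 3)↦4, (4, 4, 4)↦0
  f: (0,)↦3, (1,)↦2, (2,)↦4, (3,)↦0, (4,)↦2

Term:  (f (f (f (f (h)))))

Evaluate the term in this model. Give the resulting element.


value = 0

  h = 0
  (f (h)) = f(0,) = 3
  (f (f (h))) = f(3,) = 0
  (f (f (f (h)))) = f(0,) = 3
  (f (f (f (f (h))))) = f(3,) = 0


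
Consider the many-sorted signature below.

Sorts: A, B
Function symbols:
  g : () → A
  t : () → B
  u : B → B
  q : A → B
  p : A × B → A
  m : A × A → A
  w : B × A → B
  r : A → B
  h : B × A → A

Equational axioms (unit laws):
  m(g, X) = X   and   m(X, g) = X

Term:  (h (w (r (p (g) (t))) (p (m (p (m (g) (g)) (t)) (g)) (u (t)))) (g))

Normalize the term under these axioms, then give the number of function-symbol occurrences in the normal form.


1. (h (w (r (p (g) (t))) (p (m (p (m (g) (g)) (t)) (g)) (u (t)))) (g))  →  (h (w (r (p (g) (t))) (p (p (m (g) (g)) (t)) (u (t)))) (g))
2. (h (w (r (p (g) (t))) (p (p (m (g) (g)) (t)) (u (t)))) (g))  →  (h (w (r (p (g) (t))) (p (p (g) (t)) (u (t)))) (g))
normal form: (h (w (r (p (g) (t))) (p (p (g) (t)) (u (t)))) (g))

size = 13


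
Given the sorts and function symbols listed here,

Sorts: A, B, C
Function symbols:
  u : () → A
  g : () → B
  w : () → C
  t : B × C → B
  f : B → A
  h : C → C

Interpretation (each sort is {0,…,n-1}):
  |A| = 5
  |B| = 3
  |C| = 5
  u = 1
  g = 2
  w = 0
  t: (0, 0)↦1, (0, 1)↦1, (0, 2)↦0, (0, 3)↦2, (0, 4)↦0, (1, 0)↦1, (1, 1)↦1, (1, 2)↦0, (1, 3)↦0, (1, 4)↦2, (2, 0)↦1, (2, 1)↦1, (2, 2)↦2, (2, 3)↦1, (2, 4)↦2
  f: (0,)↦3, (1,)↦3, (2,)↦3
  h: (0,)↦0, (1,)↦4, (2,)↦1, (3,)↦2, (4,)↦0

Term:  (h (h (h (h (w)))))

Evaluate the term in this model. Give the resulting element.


value = 0

  w = 0
  (h (w)) = h(0,) = 0
  (h (h (w))) = h(0,) = 0
  (h (h (h (w)))) = h(0,) = 0
  (h (h (h (h (w))))) = h(0,) = 0


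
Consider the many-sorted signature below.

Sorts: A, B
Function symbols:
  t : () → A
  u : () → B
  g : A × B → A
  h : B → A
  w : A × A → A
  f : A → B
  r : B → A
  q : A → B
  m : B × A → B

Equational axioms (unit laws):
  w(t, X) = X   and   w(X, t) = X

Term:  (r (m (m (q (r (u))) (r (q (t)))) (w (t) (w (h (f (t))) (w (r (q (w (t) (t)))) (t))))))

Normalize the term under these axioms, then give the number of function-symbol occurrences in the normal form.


1. (r (m (m (q (r (u))) (r (q (t)))) (w (t) (w (h (f (t))) (w (r (q (w (t) (t)))) (t))))))  →  (r (m (m (q (r (u))) (r (q (t)))) (w (h (f (t))) (w (r (q (w (t) (t)))) (t)))))
2. (r (m (m (q (r (u))) (r (q (t)))) (w (h (f (t))) (w (r (q (w (t) (t)))) (t)))))  →  (r (m (m (q (r (u))) (r (q (t)))) (w (h (f (t))) (r (q (w (t) (t)))))))
3. (r (m (m (q (r (u))) (r (q (t)))) (w (h (f (t))) (r (q (w (t) (t)))))))  →  (r (m (m (q (r (u))) (r (q (t)))) (w (h (f (t))) (r (q (t))))))
normal form: (r (m (m (q (r (u))) (r (q (t)))) (w (h (f (t))) (r (q (t))))))

size = 16


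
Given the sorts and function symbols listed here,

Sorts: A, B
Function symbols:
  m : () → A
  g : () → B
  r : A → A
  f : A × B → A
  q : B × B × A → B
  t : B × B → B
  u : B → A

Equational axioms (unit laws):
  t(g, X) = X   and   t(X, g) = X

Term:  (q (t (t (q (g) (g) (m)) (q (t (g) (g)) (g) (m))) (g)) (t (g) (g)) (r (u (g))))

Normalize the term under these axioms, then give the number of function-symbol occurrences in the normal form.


1. (q (t (t (q (g) (g) (m)) (q (t (g) (g)) (g) (m))) (g)) (t (g) (g)) (r (u (g))))  →  (q (t (q (g) (g) (m)) (q (t (g) (g)) (g) (m))) (t (g) (g)) (r (u (g))))
2. (q (t (q (g) (g) (m)) (q (t (g) (g)) (g) (m))) (t (g) (g)) (r (u (g))))  →  (q (t (q (g) (g) (m)) (q (g) (g) (m))) (t (g) (g)) (r (u (g))))
3. (q (t (q (g) (g) (m)) (q (g) (g) (m))) (t (g) (g)) (r (u (g))))  →  (q (t (q (g) (g) (m)) (q (g) (g) (m))) (g) (r (u (g))))
normal form: (q (t (q (g) (g) (m)) (q (g) (g) (m))) (g) (r (u (g))))

size = 14


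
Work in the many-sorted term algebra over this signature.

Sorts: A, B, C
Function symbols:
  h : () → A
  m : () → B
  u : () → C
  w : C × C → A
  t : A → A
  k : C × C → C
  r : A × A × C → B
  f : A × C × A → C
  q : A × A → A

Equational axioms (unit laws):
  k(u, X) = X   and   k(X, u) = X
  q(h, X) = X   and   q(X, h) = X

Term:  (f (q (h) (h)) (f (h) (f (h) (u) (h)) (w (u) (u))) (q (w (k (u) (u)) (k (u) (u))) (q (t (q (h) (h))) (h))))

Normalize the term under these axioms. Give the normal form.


1. (f (q (h) (h)) (f (h) (f (h) (u) (h)) (w (u) (u))) (q (w (k (u) (u)) (k (u) (u))) (q (t (q (h) (h))) (h))))  →  (f (h) (f (h) (f (h) (u) (h)) (w (u) (u))) (q (w (k (u) (u)) (k (u) (u))) (q (t (q (h) (h))) (h))))
2. (f (h) (f (h) (f (h) (u) (h)) (w (u) (u))) (q (w (k (u) (u)) (k (u) (u))) (q (t (q (h) (h))) (h))))  →  (f (h) (f (h) (f (h) (u) (h)) (w (u) (u))) (q (w (u) (k (u) (u))) (q (t (q (h) (h))) (h))))
3. (f (h) (f (h) (f (h) (u) (h)) (w (u) (u))) (q (w (u) (k (u) (u))) (q (t (q (h) (h))) (h))))  →  (f (h) (f (h) (f (h) (u) (h)) (w (u) (u))) (q (w (u) (u)) (q (t (q (h) (h))) (h))))
4. (f (h) (f (h) (f (h) (u) (h)) (w (u) (u))) (q (w (u) (u)) (q (t (q (h) (h))) (h))))  →  (f (h) (f (h) (f (h) (u) (h)) (w (u) (u))) (q (w (u) (u)) (t (q (h) (h)))))
5. (f (h) (f (h) (f (h) (u) (h)) (w (u) (u))) (q (w (u) (u)) (t (q (h) (h)))))  →  (f (h) (f (h) (f (h) (u) (h)) (w (u) (u))) (q (w (u) (u)) (t (h))))

normal form = (f (h) (f (h) (f (h) (u) (h)) (w (u) (u))) (q (w (u) (u)) (t (h))))


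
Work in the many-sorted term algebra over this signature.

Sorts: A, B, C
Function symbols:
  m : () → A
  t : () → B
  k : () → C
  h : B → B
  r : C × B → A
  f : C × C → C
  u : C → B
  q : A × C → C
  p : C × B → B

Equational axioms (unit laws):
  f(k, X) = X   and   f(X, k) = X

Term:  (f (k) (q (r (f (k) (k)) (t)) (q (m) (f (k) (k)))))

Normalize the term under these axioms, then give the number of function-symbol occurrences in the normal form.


size = 7

1. (f (k) (q (r (f (k) (k)) (t)) (q (m) (f (k) (k)))))  →  (q (r (f (k) (k)) (t)) (q (m) (f (k) (k))))
2. (q (r (f (k) (k)) (t)) (q (m) (f (k) (k))))  →  (q (r (k) (t)) (q (m) (f (k) (k))))
3. (q (r (k) (t)) (q (m) (f (k) (k))))  →  (q (r (k) (t)) (q (m) (k)))
normal form: (q (r (k) (t)) (q (m) (k)))


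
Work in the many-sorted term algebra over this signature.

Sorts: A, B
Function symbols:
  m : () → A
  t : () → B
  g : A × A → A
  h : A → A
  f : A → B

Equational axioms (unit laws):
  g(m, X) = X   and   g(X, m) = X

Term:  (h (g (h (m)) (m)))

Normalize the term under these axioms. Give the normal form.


normal form = (h (h (m)))

1. (h (g (h (m)) (m)))  →  (h (h (m)))


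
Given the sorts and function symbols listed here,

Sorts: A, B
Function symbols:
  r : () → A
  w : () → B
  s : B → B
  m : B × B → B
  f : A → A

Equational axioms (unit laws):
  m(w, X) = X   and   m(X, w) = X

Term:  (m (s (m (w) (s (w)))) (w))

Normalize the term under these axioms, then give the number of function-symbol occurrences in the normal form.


1. (m (s (m (w) (s (w)))) (w))  →  (s (m (w) (s (w))))
2. (s (m (w) (s (w))))  →  (s (s (w)))
normal form: (s (s (w)))

size = 3


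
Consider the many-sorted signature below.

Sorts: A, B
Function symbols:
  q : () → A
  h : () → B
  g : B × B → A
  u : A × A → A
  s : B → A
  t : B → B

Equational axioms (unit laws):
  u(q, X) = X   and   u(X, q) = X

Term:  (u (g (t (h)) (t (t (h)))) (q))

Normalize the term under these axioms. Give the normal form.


normal form = (g (t (h)) (t (t (h))))

1. (u (g (t (h)) (t (t (h)))) (q))  →  (g (t (h)) (t (t (h))))


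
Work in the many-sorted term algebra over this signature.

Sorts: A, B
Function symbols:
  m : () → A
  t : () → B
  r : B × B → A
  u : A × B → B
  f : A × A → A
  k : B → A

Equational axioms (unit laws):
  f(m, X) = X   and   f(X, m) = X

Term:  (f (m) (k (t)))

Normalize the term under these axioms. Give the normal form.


1. (f (m) (k (t)))  →  (k (t))

normal form = (k (t))


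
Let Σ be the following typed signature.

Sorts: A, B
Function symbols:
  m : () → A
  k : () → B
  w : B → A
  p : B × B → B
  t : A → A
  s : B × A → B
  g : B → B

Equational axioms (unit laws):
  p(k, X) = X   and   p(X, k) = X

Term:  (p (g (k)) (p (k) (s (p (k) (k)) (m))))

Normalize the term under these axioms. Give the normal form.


normal form = (p (g (k)) (s (k) (m)))

1. (p (g (k)) (p (k) (s (p (k) (k)) (m))))  →  (p (g (k)) (s (p (k) (k)) (m)))
2. (p (g (k)) (s (p (k) (k)) (m)))  →  (p (g (k)) (s (k) (m)))


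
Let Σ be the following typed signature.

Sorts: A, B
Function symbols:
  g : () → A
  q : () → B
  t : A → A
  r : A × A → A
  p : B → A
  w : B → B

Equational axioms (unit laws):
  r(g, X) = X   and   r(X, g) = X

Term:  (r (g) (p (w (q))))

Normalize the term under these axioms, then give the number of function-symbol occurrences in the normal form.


1. (r (g) (p (w (q))))  →  (p (w (q)))
normal form: (p (w (q)))

size = 3


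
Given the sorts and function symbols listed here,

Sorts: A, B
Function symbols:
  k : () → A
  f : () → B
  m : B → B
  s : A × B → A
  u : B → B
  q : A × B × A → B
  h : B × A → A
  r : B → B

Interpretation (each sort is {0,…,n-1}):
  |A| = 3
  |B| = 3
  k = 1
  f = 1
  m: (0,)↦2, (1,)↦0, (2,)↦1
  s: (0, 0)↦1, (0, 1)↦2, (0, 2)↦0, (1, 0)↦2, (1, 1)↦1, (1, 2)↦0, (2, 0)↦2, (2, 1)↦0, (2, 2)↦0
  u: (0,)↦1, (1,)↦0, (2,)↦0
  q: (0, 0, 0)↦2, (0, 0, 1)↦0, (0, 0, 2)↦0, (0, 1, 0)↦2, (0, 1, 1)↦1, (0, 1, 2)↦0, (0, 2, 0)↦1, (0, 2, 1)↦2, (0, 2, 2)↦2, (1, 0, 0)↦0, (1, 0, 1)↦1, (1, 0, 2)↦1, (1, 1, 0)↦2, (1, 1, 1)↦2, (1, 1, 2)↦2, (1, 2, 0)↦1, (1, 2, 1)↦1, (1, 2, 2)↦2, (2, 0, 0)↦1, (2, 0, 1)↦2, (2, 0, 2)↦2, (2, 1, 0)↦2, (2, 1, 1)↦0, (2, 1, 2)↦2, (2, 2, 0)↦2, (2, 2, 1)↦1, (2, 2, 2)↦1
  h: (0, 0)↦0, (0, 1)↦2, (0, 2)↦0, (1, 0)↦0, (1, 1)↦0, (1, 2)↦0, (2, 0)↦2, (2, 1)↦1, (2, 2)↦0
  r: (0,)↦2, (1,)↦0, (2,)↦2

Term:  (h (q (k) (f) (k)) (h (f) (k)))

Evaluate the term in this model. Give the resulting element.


value = 2

  k = 1
  f = 1
  k = 1
  (q (k) (f) (k)) = q(1, 1, 1) = 2
  f = 1
  k = 1
  (h (f) (k)) = h(1, 1) = 0
  (h (q (k) (f) (k)) (h (f) (k))) = h(2, 0) = 2


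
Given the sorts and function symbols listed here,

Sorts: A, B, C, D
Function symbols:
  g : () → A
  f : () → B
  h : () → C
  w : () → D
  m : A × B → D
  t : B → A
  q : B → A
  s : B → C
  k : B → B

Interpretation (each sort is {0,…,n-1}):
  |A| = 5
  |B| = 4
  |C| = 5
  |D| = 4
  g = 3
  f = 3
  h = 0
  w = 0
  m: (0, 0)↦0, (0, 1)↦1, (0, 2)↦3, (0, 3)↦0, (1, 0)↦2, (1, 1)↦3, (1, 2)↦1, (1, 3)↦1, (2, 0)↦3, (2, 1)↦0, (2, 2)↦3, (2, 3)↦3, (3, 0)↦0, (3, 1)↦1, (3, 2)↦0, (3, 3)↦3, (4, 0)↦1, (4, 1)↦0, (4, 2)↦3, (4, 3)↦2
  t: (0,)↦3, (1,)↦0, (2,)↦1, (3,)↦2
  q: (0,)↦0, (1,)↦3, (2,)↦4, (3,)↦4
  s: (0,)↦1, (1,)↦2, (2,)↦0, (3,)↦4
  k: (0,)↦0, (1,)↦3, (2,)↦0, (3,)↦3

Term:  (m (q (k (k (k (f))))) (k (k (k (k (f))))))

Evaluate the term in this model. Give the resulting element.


value = 2

  f = 3
  (k (f)) = k(3,) = 3
  (k (k (f))) = k(3,) = 3
  (k (k (k (f)))) = k(3,) = 3
  (q (k (k (k (f))))) = q(3,) = 4
  f = 3
  (k (f)) = k(3,) = 3
  (k (k (f))) = k(3,) = 3
  (k (k (k (f)))) = k(3,) = 3
  (k (k (k (k (f))))) = k(3,) = 3
  (m (q (k (k (k (f))))) (k (k (k (k (f)))))) = m(4, 3) = 2


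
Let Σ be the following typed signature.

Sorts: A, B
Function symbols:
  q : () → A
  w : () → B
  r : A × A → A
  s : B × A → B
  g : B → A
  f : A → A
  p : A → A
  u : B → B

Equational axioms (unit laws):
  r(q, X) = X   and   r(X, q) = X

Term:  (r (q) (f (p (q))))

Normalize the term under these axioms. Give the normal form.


normal form = (f (p (q)))

1. (r (q) (f (p (q))))  →  (f (p (q)))


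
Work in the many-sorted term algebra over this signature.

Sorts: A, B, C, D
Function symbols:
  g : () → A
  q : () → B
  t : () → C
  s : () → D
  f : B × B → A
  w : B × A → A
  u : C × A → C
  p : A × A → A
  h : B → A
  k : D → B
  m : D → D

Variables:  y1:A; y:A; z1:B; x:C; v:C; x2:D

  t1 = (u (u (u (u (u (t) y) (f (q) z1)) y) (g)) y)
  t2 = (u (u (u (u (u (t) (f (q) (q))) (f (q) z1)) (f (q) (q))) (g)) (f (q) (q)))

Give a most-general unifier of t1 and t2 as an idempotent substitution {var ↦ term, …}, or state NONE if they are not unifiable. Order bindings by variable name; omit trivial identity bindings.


{y ↦ (f (q) (q))}


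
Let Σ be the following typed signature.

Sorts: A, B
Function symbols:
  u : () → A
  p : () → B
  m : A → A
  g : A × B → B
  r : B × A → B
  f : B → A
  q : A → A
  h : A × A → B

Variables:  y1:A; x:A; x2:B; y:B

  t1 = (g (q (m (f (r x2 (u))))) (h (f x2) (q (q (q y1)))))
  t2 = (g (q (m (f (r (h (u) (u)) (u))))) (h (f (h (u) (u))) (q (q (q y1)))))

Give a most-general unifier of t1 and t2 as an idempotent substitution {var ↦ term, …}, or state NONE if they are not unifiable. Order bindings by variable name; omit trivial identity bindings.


{x2 ↦ (h (u) (u))}


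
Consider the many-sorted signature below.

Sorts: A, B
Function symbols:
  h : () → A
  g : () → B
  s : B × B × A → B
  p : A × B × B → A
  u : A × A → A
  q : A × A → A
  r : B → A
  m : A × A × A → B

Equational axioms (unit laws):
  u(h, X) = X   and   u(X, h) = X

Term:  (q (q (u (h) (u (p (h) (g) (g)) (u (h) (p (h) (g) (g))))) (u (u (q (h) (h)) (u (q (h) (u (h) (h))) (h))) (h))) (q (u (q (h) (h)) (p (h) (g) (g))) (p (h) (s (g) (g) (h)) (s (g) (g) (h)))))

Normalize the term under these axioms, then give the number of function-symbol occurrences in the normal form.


1. (q (q (u (h) (u (p (h) (g) (g)) (u (h) (p (h) (g) (g))))) (u (u (q (h) (h)) (u (q (h) (u (h) (h))) (h))) (h))) (q (u (q (h) (h)) (p (h) (g) (g))) (p (h) (s (g) (g) (h)) (s (g) (g) (h)))))  →  (q (q (u (p (h) (g) (g)) (u (h) (p (h) (g) (g)))) (u (u (q (h) (h)) (u (q (h) (u (h) (h))) (h))) (h))) (q (u (q (h) (h)) (p (h) (g) (g))) (p (h) (s (g) (g) (h)) (s (g) (g) (h)))))
2. (q (q (u (p (h) (g) (g)) (u (h) (p (h) (g) (g)))) (u (u (q (h) (h)) (u (q (h) (u (h) (h))) (h))) (h))) (q (u (q (h) (h)) (p (h) (g) (g))) (p (h) (s (g) (g) (h)) (s (g) (g) (h)))))  →  (q (q (u (p (h) (g) (g)) (p (h) (g) (g))) (u (u (q (h) (h)) (u (q (h) (u (h) (h))) (h))) (h))) (q (u (q (h) (h)) (p (h) (g) (g))) (p (h) (s (g) (g) (h)) (s (g) (g) (h)))))
3. (q (q (u (p (h) (g) (g)) (p (h) (g) (g))) (u (u (q (h) (h)) (u (q (h) (u (h) (h))) (h))) (h))) (q (u (q (h) (h)) (p (h) (g) (g))) (p (h) (s (g) (g) (h)) (s (g) (g) (h)))))  →  (q (q (u (p (h) (g) (g)) (p (h) (g) (g))) (u (q (h) (h)) (u (q (h) (u (h) (h))) (h)))) (q (u (q (h) (h)) (p (h) (g) (g))) (p (h) (s (g) (g) (h)) (s (g) (g) (h)))))
4. (q (q (u (p (h) (g) (g)) (p (h) (g) (g))) (u (q (h) (h)) (u (q (h) (u (h) (h))) (h)))) (q (u (q (h) (h)) (p (h) (g) (g))) (p (h) (s (g) (g) (h)) (s (g) (g) (h)))))  →  (q (q (u (p (h) (g) (g)) (p (h) (g) (g))) (u (q (h) (h)) (q (h) (u (h) (h))))) (q (u (q (h) (h)) (p (h) (g) (g))) (p (h) (s (g) (g) (h)) (s (g) (g) (h)))))
5. (q (q (u (p (h) (g) (g)) (p (h) (g) (g))) (u (q (h) (h)) (q (h) (u (h) (h))))) (q (u (q (h) (h)) (p (h) (g) (g))) (p (h) (s (g) (g) (h)) (s (g) (g) (h)))))  →  (q (q (u (p (h) (g) (g)) (p (h) (g) (g))) (u (q (h) (h)) (q (h) (h)))) (q (u (q (h) (h)) (p (h) (g) (g))) (p (h) (s (g) (g) (h)) (s (g) (g) (h)))))
normal form: (q (q (u (p (h) (g) (g)) (p (h) (g) (g))) (u (q (h) (h)) (q (h) (h)))) (q (u (q (h) (h)) (p (h) (g) (g))) (p (h) (s (g) (g) (h)) (s (g) (g) (h)))))

size = 37


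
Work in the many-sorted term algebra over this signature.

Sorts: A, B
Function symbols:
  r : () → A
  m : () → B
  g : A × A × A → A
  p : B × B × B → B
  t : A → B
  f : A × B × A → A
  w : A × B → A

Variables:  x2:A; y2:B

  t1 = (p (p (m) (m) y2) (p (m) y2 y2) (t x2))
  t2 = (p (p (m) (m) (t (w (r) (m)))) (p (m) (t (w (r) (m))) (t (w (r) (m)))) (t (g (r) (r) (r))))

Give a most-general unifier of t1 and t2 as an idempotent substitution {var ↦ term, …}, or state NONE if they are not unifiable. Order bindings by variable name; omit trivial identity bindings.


{x2 ↦ (g (r) (r) (r)), y2 ↦ (t (w (r) (m)))}


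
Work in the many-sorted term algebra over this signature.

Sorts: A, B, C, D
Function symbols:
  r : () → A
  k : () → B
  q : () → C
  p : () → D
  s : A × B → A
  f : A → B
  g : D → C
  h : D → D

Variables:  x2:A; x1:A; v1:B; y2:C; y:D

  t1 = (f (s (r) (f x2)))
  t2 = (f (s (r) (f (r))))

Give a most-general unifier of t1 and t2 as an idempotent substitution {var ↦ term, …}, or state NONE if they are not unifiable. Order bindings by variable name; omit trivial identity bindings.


{x2 ↦ (r)}


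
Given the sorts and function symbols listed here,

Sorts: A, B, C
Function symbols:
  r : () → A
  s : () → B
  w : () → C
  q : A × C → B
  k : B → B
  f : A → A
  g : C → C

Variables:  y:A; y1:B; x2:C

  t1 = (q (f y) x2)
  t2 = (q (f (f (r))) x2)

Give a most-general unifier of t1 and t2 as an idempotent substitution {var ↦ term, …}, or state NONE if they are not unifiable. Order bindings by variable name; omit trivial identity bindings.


{y ↦ (f (r))}


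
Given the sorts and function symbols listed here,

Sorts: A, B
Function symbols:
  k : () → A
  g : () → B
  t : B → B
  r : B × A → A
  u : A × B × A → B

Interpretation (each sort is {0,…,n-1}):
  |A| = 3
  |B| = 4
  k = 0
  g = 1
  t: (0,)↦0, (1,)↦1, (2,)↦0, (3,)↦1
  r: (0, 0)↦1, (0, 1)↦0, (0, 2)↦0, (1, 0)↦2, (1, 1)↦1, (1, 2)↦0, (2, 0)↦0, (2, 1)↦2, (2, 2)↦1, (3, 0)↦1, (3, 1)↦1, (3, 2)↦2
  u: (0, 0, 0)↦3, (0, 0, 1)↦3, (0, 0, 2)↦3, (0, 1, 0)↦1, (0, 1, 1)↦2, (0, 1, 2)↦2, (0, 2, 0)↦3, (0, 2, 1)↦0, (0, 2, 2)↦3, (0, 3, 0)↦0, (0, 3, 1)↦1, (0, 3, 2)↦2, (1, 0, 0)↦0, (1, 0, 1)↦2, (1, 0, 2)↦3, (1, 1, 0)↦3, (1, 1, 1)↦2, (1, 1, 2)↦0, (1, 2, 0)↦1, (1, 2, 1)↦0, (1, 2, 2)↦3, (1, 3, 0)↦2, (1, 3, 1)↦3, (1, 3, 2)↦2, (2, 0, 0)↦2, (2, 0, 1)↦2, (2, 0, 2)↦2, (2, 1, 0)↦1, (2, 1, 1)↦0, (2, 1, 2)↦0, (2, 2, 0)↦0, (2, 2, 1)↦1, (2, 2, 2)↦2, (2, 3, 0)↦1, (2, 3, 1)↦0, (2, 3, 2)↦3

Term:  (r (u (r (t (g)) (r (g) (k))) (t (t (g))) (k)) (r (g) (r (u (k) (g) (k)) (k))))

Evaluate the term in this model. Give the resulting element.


value = 2

  g = 1
  (t (g)) = t(1,) = 1
  g = 1
  k = 0
  (r (g) (k)) = r(1, 0) = 2
  (r (t (g)) (r (g) (k))) = r(1, 2) = 0
  g = 1
  (t (g)) = t(1,) = 1
  (t (t (g))) = t(1,) = 1
  k = 0
  (u (r (t (g)) (r (g) (k))) (t (t (g))) (k)) = u(0, 1, 0) = 1
  g = 1
  k = 0
  g = 1
  k = 0
  (u (k) (g) (k)) = u(0, 1, 0) = 1
  k = 0
  (r (u (k) (g) (k)) (k)) = r(1, 0) = 2
  (r (g) (r (u (k) (g) (k)) (k))) = r(1, 2) = 0
  (r (u (r (t (g)) (r (g) (k))) (t (t (g))) (k)) (r (g) (r (u (k) (g) (k)) (k)))) = r(1, 0) = 2


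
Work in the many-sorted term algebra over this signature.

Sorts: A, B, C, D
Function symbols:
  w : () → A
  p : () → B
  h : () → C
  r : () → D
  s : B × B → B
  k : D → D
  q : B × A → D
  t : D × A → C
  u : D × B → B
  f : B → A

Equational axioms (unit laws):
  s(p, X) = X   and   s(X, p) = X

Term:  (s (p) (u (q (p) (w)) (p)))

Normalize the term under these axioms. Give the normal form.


1. (s (p) (u (q (p) (w)) (p)))  →  (u (q (p) (w)) (p))

normal form = (u (q (p) (w)) (p))


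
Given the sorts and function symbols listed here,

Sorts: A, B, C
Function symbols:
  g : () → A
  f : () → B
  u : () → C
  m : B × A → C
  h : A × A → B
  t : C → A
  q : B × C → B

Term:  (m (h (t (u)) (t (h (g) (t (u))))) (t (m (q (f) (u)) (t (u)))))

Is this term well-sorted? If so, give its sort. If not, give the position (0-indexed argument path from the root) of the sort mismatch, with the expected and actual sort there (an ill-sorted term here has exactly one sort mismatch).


ill-sorted at position [0, 1, 0]: expected C, got B

      (u) : C
    (t (u)) : A
        (g) : A
          (u) : C
        (t (u)) : A
      (h (g) (t (u))) : B
    (t (h (g) (t (u)))) : ✗ arg 0 at [0, 1, 0] has sort B, expected C
        (f) : B
        (u) : C
      (q (f) (u)) : B
        (u) : C
      (t (u)) : A
    (m (q (f) (u)) (t (u))) : C
  (t (m (q (f) (u)) (t (u)))) : A


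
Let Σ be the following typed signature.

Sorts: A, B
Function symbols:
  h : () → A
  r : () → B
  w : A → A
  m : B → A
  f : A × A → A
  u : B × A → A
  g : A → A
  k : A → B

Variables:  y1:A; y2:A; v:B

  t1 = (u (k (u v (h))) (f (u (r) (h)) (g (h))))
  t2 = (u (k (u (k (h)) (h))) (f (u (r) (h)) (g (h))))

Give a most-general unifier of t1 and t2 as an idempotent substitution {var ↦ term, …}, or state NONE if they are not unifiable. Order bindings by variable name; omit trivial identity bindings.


{v ↦ (k (h))}


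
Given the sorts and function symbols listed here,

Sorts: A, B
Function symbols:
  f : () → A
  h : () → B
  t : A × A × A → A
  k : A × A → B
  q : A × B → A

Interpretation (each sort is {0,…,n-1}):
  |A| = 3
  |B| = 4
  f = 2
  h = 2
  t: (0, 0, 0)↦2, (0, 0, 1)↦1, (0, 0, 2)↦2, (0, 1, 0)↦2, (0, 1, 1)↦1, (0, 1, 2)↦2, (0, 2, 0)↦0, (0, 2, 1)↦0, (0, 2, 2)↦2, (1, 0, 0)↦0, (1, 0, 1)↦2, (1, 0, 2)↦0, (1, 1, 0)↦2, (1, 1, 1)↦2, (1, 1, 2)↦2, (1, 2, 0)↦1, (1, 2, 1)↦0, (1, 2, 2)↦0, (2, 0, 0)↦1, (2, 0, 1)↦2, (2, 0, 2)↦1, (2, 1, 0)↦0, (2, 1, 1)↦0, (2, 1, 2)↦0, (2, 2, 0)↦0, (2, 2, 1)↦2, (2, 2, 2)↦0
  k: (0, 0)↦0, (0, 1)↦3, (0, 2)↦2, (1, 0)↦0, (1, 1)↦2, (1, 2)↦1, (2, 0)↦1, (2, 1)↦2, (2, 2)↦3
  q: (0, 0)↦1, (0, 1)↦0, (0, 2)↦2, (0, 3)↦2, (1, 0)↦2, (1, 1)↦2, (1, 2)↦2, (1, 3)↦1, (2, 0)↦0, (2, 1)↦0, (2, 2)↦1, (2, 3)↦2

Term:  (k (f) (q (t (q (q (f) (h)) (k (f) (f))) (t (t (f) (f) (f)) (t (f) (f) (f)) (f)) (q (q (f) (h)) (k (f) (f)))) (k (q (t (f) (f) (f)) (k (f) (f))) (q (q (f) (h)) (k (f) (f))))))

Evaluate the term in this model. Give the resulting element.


value = 3

  f = 2
  f = 2
  h = 2
  (q (f) (h)) = q(2, 2) = 1
  f = 2
  f = 2
  (k (f) (f)) = k(2, 2) = 3
  (q (q (f) (h)) (k (f) (f))) = q(1, 3) = 1
  f = 2
  f = 2
  f = 2
  (t (f) (f) (f)) = t(2, 2, 2) = 0
  f = 2
  f = 2
  f = 2
  (t (f) (f) (f)) = t(2, 2, 2) = 0
  f = 2
  (t (t (f) (f) (f)) (t (f) (f) (f)) (f)) = t(0, 0, 2) = 2
  f = 2
  h = 2
  (q (f) (h)) = q(2, 2) = 1
  f = 2
  f = 2
  (k (f) (f)) = k(2, 2) = 3
  (q (q (f) (h)) (k (f) (f))) = q(1, 3) = 1
  (t (q (q (f) (h)) (k (f) (f))) (t (t (f) (f) (f)) (t (f) (f) (f)) (f)) (q (q (f) (h)) (k (f) (f)))) = t(1, 2, 1) = 0
  f = 2
  f = 2
  f = 2
  (t (f) (f) (f)) = t(2, 2, 2) = 0
  f = 2
  f = 2
  (k (f) (f)) = k(2, 2) = 3
  (q (t (f) (f) (f)) (k (f) (f))) = q(0, 3) = 2
  f = 2
  h = 2
  (q (f) (h)) = q(2, 2) = 1
  f = 2
  f = 2
  (k (f) (f)) = k(2, 2) = 3
  (q (q (f) (h)) (k (f) (f))) = q(1, 3) = 1
  (k (q (t (f) (f) (f)) (k (f) (f))) (q (q (f) (h)) (k (f) (f)))) = k(2, 1) = 2
  (q (t (q (q (f) (h)) (k (f) (f))) (t (t (f) (f) (f)) (t (f) (f) (f)) (f)) (q (q (f) (h)) (k (f) (f)))) (k (q (t (f) (f) (f)) (k (f) (f))) (q (q (f) (h)) (k (f) (f))))) = q(0, 2) = 2
  (k (f) (q (t (q (q (f) (h)) (k (f) (f))) (t (t (f) (f) (f)) (t (f) (f) (f)) (f)) (q (q (f) (h)) (k (f) (f)))) (k (q (t (f) (f) (f)) (k (f) (f))) (q (q (f) (h)) (k (f) (f)))))) = k(2, 2) = 3


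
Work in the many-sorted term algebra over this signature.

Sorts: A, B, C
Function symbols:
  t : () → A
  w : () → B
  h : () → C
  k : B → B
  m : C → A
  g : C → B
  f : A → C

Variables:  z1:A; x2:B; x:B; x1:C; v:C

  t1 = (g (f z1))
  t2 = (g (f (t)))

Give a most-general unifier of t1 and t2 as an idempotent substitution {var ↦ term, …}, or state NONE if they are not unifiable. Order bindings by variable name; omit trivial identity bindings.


{z1 ↦ (t)}


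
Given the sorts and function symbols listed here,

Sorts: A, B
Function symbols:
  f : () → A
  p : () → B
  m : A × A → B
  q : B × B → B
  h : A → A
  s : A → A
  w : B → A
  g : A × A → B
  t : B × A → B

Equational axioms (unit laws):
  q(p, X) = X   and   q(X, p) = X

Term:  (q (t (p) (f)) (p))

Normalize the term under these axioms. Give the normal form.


normal form = (t (p) (f))

1. (q (t (p) (f)) (p))  →  (t (p) (f))


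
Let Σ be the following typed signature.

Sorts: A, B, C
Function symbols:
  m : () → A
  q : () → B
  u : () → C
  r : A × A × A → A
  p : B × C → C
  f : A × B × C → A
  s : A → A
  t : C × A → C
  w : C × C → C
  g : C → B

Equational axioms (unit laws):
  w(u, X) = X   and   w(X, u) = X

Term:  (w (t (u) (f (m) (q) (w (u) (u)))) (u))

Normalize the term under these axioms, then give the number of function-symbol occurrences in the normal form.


1. (w (t (u) (f (m) (q) (w (u) (u)))) (u))  →  (t (u) (f (m) (q) (w (u) (u))))
2. (t (u) (f (m) (q) (w (u) (u))))  →  (t (u) (f (m) (q) (u)))
normal form: (t (u) (f (m) (q) (u)))

size = 6


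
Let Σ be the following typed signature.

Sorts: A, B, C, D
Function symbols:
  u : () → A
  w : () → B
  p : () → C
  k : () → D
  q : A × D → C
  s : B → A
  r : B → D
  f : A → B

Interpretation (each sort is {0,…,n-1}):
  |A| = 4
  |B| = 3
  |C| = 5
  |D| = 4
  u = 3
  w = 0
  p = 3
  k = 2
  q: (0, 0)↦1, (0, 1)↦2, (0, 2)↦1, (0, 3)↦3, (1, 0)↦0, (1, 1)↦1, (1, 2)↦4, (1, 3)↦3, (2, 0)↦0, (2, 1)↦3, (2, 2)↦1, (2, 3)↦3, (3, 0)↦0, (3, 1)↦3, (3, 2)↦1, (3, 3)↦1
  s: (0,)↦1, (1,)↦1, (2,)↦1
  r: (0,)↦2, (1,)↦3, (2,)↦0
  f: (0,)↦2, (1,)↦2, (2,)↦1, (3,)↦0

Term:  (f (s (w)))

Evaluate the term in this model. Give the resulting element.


  w = 0
  (s (w)) = s(0,) = 1
  (f (s (w))) = f(1,) = 2

value = 2


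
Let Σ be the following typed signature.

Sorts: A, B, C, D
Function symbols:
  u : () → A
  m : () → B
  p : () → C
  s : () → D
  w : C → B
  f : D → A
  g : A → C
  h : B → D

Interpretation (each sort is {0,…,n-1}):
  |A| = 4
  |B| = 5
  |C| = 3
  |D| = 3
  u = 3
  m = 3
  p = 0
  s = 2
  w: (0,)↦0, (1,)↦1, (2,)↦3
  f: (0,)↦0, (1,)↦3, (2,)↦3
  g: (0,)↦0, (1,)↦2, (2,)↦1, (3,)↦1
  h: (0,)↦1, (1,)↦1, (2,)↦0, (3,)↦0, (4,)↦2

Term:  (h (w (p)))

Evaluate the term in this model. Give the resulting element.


  p = 0
  (w (p)) = w(0,) = 0
  (h (w (p))) = h(0,) = 1

value = 1


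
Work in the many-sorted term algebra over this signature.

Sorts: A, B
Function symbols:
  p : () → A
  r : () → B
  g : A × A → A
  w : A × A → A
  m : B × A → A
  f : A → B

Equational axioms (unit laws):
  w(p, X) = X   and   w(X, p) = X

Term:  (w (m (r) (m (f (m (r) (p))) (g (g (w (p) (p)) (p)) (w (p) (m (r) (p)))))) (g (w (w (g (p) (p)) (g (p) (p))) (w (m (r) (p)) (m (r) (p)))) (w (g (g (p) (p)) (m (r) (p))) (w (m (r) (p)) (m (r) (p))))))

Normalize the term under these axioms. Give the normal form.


normal form = (w (m (r) (m (f (m (r) (p))) (g (g (p) (p)) (m (r) (p))))) (g (w (w (g (p) (p)) (g (p) (p))) (w (m (r) (p)) (m (r) (p)))) (w (g (g (p) (p)) (m (r) (p))) (w (m (r) (p)) (m (r) (p))))))

1. (w (m (r) (m (f (m (r) (p))) (g (g (w (p) (p)) (p)) (w (p) (m (r) (p)))))) (g (w (w (g (p) (p)) (g (p) (p))) (w (m (r) (p)) (m (r) (p)))) (w (g (g (p) (p)) (m (r) (p))) (w (m (r) (p)) (m (r) (p))))))  →  (w (m (r) (m (f (m (r) (p))) (g (g (p) (p)) (w (p) (m (r) (p)))))) (g (w (w (g (p) (p)) (g (p) (p))) (w (m (r) (p)) (m (r) (p)))) (w (g (g (p) (p)) (m (r) (p))) (w (m (r) (p)) (m (r) (p))))))
2. (w (m (r) (m (f (m (r) (p))) (g (g (p) (p)) (w (p) (m (r) (p)))))) (g (w (w (g (p) (p)) (g (p) (p))) (w (m (r) (p)) (m (r) (p)))) (w (g (g (p) (p)) (m (r) (p))) (w (m (r) (p)) (m (r) (p))))))  →  (w (m (r) (m (f (m (r) (p))) (g (g (p) (p)) (m (r) (p))))) (g (w (w (g (p) (p)) (g (p) (p))) (w (m (r) (p)) (m (r) (p)))) (w (g (g (p) (p)) (m (r) (p))) (w (m (r) (p)) (m (r) (p))))))


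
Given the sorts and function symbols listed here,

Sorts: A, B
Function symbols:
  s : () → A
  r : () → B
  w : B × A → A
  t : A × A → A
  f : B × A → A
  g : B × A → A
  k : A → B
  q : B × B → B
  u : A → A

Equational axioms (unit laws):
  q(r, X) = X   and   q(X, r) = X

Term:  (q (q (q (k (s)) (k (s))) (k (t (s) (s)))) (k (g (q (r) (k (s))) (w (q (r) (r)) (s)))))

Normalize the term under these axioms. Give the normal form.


normal form = (q (q (q (k (s)) (k (s))) (k (t (s) (s)))) (k (g (k (s)) (w (r) (s)))))

1. (q (q (q (k (s)) (k (s))) (k (t (s) (s)))) (k (g (q (r) (k (s))) (w (q (r) (r)) (s)))))  →  (q (q (q (k (s)) (k (s))) (k (t (s) (s)))) (k (g (k (s)) (w (q (r) (r)) (s)))))
2. (q (q (q (k (s)) (k (s))) (k (t (s) (s)))) (k (g (k (s)) (w (q (r) (r)) (s)))))  →  (q (q (q (k (s)) (k (s))) (k (t (s) (s)))) (k (g (k (s)) (w (r) (s)))))


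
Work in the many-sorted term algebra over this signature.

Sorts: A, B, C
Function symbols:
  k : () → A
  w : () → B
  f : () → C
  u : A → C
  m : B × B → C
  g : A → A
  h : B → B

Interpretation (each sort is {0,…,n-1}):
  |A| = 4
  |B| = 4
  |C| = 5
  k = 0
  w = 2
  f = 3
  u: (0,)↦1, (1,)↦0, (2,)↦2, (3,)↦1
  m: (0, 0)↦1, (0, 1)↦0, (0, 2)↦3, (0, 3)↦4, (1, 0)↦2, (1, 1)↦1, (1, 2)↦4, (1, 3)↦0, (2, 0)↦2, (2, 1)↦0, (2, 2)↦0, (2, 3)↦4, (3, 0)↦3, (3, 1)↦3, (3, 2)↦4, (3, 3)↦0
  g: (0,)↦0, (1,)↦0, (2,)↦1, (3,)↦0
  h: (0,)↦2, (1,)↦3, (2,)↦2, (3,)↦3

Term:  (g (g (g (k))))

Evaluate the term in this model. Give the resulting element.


  k = 0
  (g (k)) = g(0,) = 0
  (g (g (k))) = g(0,) = 0
  (g (g (g (k)))) = g(0,) = 0

value = 0


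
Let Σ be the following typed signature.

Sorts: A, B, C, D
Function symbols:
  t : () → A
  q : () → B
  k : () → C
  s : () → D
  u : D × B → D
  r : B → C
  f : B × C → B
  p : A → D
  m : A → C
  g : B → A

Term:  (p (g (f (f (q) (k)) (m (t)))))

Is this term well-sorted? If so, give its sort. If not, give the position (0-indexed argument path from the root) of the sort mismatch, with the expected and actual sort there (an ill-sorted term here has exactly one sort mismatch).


well-sorted; sort = D

        (q) : B
        (k) : C
      (f (q) (k)) : B
        (t) : A
      (m (t)) : C
    (f (f (q) (k)) (m (t))) : B
  (g (f (f (q) (k)) (m (t)))) : A
(p (g (f (f (q) (k)) (m (t))))) : D


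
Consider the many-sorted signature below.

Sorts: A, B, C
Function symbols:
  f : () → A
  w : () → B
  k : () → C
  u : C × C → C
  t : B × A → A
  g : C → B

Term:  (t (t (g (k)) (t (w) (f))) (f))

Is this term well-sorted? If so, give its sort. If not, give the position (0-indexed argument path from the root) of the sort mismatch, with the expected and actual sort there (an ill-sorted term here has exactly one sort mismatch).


ill-sorted at position [0]: expected B, got A

      (k) : C
    (g (k)) : B
      (w) : B
      (f) : A
    (t (w) (f)) : A
  (t (g (k)) (t (w) (f))) : A
  (f) : A
(t (t (g (k)) (t (w) (f))) (f)) : ✗ arg 0 at [0] has sort A, expected B


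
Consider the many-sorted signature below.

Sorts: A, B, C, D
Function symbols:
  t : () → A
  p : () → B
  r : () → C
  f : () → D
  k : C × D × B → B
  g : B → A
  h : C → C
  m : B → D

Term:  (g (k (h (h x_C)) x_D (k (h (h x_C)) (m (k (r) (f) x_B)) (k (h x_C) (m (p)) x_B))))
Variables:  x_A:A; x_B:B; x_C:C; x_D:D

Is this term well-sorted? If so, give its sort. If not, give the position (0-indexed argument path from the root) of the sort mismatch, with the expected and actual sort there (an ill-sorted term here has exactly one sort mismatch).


        x_C : C
      (h x_C) : C
    (h (h x_C)) : C
    x_D : D
          x_C : C
        (h x_C) : C
      (h (h x_C)) : C
          (r) : C
          (f) : D
          x_B : B
        (k (r) (f) x_B) : B
      (m (k (r) (f) x_B)) : D
          x_C : C
        (h x_C) : C
          (p) : B
        (m (p)) : D
        x_B : B
      (k (h x_C) (m (p)) x_B) : B
    (k (h (h x_C)) (m (k (r) (f) x_B)) (k (h x_C) (m (p)) x_B)) : B
  (k (h (h x_C)) x_D (k (h (h x_C)) (m (k (r) (f) x_B)) (k (h x_C) (m (p)) x_B))) : B
(g (k (h (h x_C)) x_D (k (h (h x_C)) (m (k (r) (f) x_B)) (k (h x_C) (m (p)) x_B)))) : A

well-sorted; sort = A


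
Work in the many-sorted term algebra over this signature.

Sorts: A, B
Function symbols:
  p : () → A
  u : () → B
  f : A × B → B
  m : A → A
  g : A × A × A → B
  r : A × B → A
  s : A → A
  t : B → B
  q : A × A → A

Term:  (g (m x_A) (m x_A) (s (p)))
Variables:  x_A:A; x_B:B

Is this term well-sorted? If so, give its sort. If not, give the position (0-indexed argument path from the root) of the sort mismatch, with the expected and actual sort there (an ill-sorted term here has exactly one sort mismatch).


well-sorted; sort = B

    x_A : A
  (m x_A) : A
    x_A : A
  (m x_A) : A
    (p) : A
  (s (p)) : A
(g (m x_A) (m x_A) (s (p))) : B


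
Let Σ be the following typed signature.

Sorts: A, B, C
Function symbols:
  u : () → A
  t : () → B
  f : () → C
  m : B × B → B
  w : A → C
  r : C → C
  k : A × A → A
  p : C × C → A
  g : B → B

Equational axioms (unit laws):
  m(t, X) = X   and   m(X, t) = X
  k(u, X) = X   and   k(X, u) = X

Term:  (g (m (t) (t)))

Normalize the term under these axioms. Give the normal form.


normal form = (g (t))

1. (g (m (t) (t)))  →  (g (t))


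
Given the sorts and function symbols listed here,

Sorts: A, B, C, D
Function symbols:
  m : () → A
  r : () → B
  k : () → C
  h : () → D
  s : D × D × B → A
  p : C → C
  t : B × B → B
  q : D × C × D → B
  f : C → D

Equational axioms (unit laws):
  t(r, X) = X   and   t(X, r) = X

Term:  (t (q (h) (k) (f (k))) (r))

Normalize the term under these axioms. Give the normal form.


normal form = (q (h) (k) (f (k)))

1. (t (q (h) (k) (f (k))) (r))  →  (q (h) (k) (f (k)))
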